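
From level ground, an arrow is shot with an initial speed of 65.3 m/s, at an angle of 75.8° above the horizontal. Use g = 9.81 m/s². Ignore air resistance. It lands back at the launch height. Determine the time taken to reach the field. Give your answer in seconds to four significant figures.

12.91 s

Components: vₓ = 65.30 cos 75.8° = 16.02 m/s, v_y0 = 65.30 sin 75.8° = 63.30 m/s.
Time of flight on level ground: T = 2 v_y0 / g = 2 × 63.30 / 9.81 = 12.91 s.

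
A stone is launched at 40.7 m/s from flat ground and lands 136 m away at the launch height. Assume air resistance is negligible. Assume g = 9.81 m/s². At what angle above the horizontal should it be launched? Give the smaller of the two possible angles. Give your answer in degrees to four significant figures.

26.83°

Level-ground range R = v₀² sin(2θ)/g ⇒ sin(2θ) = gR/v₀² = 9.81 × 136 / 40.7² = 0.8054.
2θ = 53.65° or 180° − 53.65° = 126.3°, so θ = 26.83° or 63.17°.
The smaller angle is 26.83°.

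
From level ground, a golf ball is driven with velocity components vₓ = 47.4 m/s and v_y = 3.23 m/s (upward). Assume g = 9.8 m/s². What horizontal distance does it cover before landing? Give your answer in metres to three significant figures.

Time aloft: T = 2 v_y0 / g = 2 × 3.230 / 9.80 = 0.6592 s.
Range: R = vₓ T = 47.40 × 0.6592 = 31.25 m.

31.2 m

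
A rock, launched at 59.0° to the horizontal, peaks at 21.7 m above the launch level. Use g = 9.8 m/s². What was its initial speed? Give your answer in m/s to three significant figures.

At the peak v_y = 0, so v_y0 = √(2gH) = √(2 × 9.80 × 21.7) = 20.62 m/s.
v_y0 = v₀ sin θ ⇒ v₀ = 20.62 / sin 59.0° = 24.06 m/s.

24.1 m/s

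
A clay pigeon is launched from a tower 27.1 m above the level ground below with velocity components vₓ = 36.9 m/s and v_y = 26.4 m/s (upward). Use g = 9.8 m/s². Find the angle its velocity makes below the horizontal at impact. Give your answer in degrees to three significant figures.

43.5°

With up positive and y = 0 at the ground: y(t) = 27.1 + (26.40) t − 4.900 t². Setting y = 0 and taking the positive root: t = [26.40 + √(26.40² + 2·9.80·27.1)] / 9.80 = (26.40 + 35.04) / 9.80 = 6.270 s.
At impact: v_y = v_y0 − g t = −35.04 m/s; vₓ = 36.90 m/s.
Angle below horizontal: arctan(|v_y|/vₓ) = arctan(35.04/36.90) = 43.52°.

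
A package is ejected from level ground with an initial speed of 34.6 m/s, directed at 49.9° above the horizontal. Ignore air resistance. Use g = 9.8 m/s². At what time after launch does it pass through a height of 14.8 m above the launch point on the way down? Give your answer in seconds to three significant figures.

4.77 s

Horizontal component vₓ = 34.60 cos 49.9° = 22.29 m/s; vertical v_y0 = 34.60 sin 49.9° = 26.47 m/s.
Height y(t) = 26.47 t − 4.900 t² = 14.8 gives 4.900 t² − 26.47 t + 14.8 = 0.
Quadratic formula: t = (26.47 ± √410.38) / 9.80 = (26.47 ± 20.26) / 9.80 → t = 0.6335 s or 4.768 s.
The descending-branch root is 4.768 s.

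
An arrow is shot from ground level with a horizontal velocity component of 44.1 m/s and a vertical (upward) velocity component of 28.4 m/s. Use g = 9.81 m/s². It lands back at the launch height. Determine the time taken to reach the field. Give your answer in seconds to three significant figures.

It returns to y = 0 when t = 2 v_y0 / g = 2(28.40)/9.81 = 5.790 s.

5.79 s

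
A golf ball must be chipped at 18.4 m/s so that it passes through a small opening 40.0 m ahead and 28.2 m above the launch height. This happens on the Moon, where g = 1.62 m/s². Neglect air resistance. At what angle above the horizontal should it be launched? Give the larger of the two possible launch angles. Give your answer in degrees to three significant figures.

Trajectory: y = x tanθ − g x² (1 + tan²θ)/(2v₀²). With x = 40.0, y = 28.2, v₀ = 18.4, g = 1.62:
3.828 tan²θ − 40.0 tanθ + (32.03) = 0.
tanθ = [40.0 ± √(40.0² − 4 × 3.828 × (32.03))] / (2 × 3.828) = (40.0 ± 33.31) / 7.656, giving tanθ = 0.8738 or 9.576.
θ = 41.15° or 84.04°; the larger is 84.04°.

84.0°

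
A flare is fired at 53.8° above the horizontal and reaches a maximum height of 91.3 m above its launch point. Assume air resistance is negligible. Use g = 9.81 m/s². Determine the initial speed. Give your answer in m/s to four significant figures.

At the peak v_y = 0, so v_y0 = √(2gH) = √(2 × 9.81 × 91.3) = 42.32 m/s.
v_y0 = v₀ sin θ ⇒ v₀ = 42.32 / sin 53.8° = 52.45 m/s.

52.45 m/s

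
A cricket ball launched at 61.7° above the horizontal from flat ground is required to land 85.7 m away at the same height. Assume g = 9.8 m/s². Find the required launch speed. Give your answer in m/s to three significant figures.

Level-ground range: R = v₀² sin(2θ)/g, so v₀ = √(gR / sin 2θ).
v₀ = √(9.80 × 85.7 / sin 123.4°) = √(839.9 / 0.8348) = √1006.0 = 31.72 m/s.

31.7 m/s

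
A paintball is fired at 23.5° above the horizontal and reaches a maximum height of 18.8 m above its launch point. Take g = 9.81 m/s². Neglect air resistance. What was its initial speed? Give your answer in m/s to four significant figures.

At the peak v_y = 0, so v_y0 = √(2gH) = √(2 × 9.81 × 18.8) = 19.21 m/s.
v_y0 = v₀ sin θ ⇒ v₀ = 19.21 / sin 23.5° = 48.16 m/s.

48.16 m/s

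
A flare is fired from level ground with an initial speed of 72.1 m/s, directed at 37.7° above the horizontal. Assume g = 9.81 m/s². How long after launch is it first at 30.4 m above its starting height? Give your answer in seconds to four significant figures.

Resolve: vₓ = 72.10 cos 37.7° = 57.05 m/s and v_y0 = 72.10 sin 37.7° = 44.09 m/s.
Require v_y0 t − ½ g t² = 30.4, i.e. 4.905 t² − 44.09 t + 30.4 = 0.
t = [44.09 ± √(44.09² − 2·9.81·30.4)] / 9.81 = (44.09 ± 36.71) / 9.81, so t = 0.7525 s or t = 8.237 s.
The first (ascending) time is 0.7525 s.

0.7525 s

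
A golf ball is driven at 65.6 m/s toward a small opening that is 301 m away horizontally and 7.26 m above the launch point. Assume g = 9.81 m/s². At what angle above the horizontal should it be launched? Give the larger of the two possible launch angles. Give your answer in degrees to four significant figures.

Trajectory: y = x tanθ − g x² (1 + tan²θ)/(2v₀²). With x = 301, y = 7.26, v₀ = 65.6, g = 9.81:
103.3 tan²θ − 301 tanθ + (110.5) = 0.
tanθ = [301 ± √(301² − 4 × 103.3 × (110.5))] / (2 × 103.3) = (301 ± 212.0) / 206.5, giving tanθ = 0.4309 or 2.484.
θ = 23.31° or 68.07°; the larger is 68.07°.

68.07°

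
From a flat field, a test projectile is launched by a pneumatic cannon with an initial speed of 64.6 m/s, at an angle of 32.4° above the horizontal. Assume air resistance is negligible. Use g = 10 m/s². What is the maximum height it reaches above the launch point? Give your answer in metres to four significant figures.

vₓ = 64.60 cos 32.4° = 54.54 m/s; v_y0 = 64.60 sin 32.4° = 34.61 m/s.
Peak height H = v_y0² / (2g) = 1198.2 / 20.00 = 59.91 m.

59.91 m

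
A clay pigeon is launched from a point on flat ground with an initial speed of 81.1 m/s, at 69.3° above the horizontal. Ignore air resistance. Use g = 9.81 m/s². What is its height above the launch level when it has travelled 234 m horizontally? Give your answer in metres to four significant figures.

Resolve: vₓ = 81.10 cos 69.3° = 28.67 m/s and v_y0 = 81.10 sin 69.3° = 75.86 m/s.
x = vₓ t ⇒ t = 234/28.67 = 8.163 s.
Height: y = v_y0 t − ½ g t² = 75.86 × 8.163 − 4.905 × 8.163² = 619.3 − 326.8 = 292.4 m.

292.4 m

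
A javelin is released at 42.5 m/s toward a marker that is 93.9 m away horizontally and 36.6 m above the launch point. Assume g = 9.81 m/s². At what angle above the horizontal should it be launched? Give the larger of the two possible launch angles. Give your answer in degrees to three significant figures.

72.2°

Trajectory: y = x tanθ − g x² (1 + tan²θ)/(2v₀²). With x = 93.9, y = 36.6, v₀ = 42.5, g = 9.81:
23.94 tan²θ − 93.9 tanθ + (60.54) = 0.
tanθ = [93.9 ± √(93.9² − 4 × 23.94 × (60.54))] / (2 × 23.94) = (93.9 ± 54.94) / 47.89, giving tanθ = 0.8135 or 3.108.
θ = 39.13° or 72.17°; the larger is 72.17°.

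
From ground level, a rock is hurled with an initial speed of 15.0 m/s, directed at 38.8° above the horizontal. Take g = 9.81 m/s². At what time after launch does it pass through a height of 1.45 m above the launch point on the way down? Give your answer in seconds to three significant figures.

1.75 s

Components: vₓ = 15.00 cos 38.8° = 11.69 m/s, v_y0 = 15.00 sin 38.8° = 9.399 m/s.
Require v_y0 t − ½ g t² = 1.45, i.e. 4.905 t² − 9.399 t + 1.45 = 0.
Quadratic formula: t = (9.399 ± √59.893) / 9.81 = (9.399 ± 7.739) / 9.81 → t = 0.1692 s or 1.747 s.
The descending-branch root is 1.747 s.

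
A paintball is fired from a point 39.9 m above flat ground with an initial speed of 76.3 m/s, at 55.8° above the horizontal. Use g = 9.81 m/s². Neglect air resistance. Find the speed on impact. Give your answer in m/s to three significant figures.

Resolve: vₓ = 76.30 cos 55.8° = 42.89 m/s and v_y0 = 76.30 sin 55.8° = 63.11 m/s.
Vertical motion (up positive, ground at y = 0): 4.905 t² − (63.11) t − 39.9 = 0, so t = (63.11 + √(63.11² + 2·9.81·39.9)) / 9.81 = (63.11 + 69.03) / 9.81 = 13.47 s.
Vertical velocity at impact: v_y = v_y0 − g t = 63.11 − 9.81 × 13.47 = −69.03 m/s.
Speed: |v| = √(vₓ² + v_y²) = √(42.89² + 69.03²) = 81.27 m/s.

81.3 m/s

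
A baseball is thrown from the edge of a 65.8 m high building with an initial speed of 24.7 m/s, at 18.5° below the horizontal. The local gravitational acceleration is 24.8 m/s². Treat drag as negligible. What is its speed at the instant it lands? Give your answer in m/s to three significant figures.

vₓ = 24.70 cos 18.5° = 23.42 m/s; v_y0 = −7.837 m/s (downward).
Vertical motion (up positive, ground at y = 0): 12.40 t² − (−7.837) t − 65.8 = 0, so t = (−7.837 + √(7.837² + 2·24.8·65.8)) / 24.8 = (−7.837 + 57.66) / 24.8 = 2.009 s.
Vertical velocity at impact: v_y = v_y0 − g t = −7.837 − 24.8 × 2.009 = −57.66 m/s.
Speed: |v| = √(vₓ² + v_y²) = √(23.42² + 57.66²) = 62.24 m/s.

62.2 m/s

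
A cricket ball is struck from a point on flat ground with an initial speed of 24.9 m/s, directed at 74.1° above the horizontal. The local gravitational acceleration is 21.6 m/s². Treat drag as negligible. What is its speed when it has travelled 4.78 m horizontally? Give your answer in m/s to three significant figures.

Horizontal component vₓ = 24.90 cos 74.1° = 6.822 m/s; vertical v_y0 = 24.90 sin 74.1° = 23.95 m/s.
Time to reach x = 4.78 m: t = x/vₓ = 4.78/6.822 = 0.7007 s.
Vertical velocity there: v_y = v_y0 − g t = 23.95 − 21.6 × 0.7007 = 8.812 m/s.
Speed: √(vₓ² + v_y²) = √(6.822² + 8.812²) = 11.14 m/s.

11.1 m/s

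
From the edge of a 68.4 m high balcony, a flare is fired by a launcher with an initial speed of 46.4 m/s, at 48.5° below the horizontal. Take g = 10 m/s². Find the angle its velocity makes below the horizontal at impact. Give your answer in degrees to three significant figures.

vₓ = 46.40 cos 48.5° = 30.75 m/s; v_y0 = −34.75 m/s (downward).
With up positive and y = 0 at the ground: y(t) = 68.4 + (−34.75) t − 5.000 t². Setting y = 0 and taking the positive root: t = [−34.75 + √(34.75² + 2·10.0·68.4)] / 10.0 = (−34.75 + 50.75) / 10.0 = 1.600 s.
At impact: v_y = v_y0 − g t = −50.75 m/s; vₓ = 30.75 m/s.
Angle below horizontal: arctan(|v_y|/vₓ) = arctan(50.75/30.75) = 58.79°.

58.8°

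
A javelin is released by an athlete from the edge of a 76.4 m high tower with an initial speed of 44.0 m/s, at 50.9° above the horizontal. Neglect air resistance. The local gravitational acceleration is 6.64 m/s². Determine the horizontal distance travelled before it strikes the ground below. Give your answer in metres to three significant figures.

Resolve: vₓ = 44.00 cos 50.9° = 27.75 m/s and v_y0 = 44.00 sin 50.9° = 34.15 m/s.
Vertical motion (up positive, ground at y = 0): 3.320 t² − (34.15) t − 76.4 = 0, so t = (34.15 + √(34.15² + 2·6.64·76.4)) / 6.64 = (34.15 + 46.70) / 6.64 = 12.18 s.
Horizontal distance: R = vₓ t = 27.75 × 12.18 = 337.9 m.

338 m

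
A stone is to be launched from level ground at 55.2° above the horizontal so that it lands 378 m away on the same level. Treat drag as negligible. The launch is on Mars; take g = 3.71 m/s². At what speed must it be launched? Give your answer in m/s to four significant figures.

Level-ground range: R = v₀² sin(2θ)/g, so v₀ = √(gR / sin 2θ).
v₀ = √(3.71 × 378 / sin 110.4°) = √(1402 / 0.9373) = √1496.2 = 38.68 m/s.

38.68 m/s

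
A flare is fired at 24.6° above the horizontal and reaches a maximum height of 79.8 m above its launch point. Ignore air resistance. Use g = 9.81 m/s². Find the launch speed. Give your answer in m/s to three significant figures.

95.1 m/s

At the peak v_y = 0, so v_y0 = √(2gH) = √(2 × 9.81 × 79.8) = 39.57 m/s.
v_y0 = v₀ sin θ ⇒ v₀ = 39.57 / sin 24.6° = 95.05 m/s.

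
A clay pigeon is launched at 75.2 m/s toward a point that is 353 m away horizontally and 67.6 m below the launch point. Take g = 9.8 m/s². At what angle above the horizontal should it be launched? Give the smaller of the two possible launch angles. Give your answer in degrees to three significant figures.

6.77°

Trajectory: y = x tanθ − g x² (1 + tan²θ)/(2v₀²). With x = 353, y = −67.6, v₀ = 75.2, g = 9.80:
108.0 tan²θ − 353 tanθ + (40.37) = 0.
tanθ = [353 ± √(353² − 4 × 108.0 × (40.37))] / (2 × 108.0) = (353 ± 327.4) / 215.9, giving tanθ = 0.1187 or 3.151.
θ = 6.768° or 72.39°; the smaller is 6.768°.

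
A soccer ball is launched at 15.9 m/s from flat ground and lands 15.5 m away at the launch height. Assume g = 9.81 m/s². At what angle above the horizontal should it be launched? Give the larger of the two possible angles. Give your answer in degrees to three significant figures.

71.5°

From R = (v₀²/g) sin 2θ: sin 2θ = 9.81 × 15.5 / 252.81 = 0.6015.
2θ = 36.97° or 180° − 36.97° = 143.0°, so θ = 18.49° or 71.51°.
The larger angle is 71.51°.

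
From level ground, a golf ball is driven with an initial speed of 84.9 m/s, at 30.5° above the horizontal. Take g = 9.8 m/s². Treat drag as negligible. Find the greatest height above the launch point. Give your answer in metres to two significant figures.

vₓ = 84.90 cos 30.5° = 73.15 m/s; v_y0 = 84.90 sin 30.5° = 43.09 m/s.
Peak height H = v_y0² / (2g) = 1856.7 / 19.60 = 94.73 m.

95 m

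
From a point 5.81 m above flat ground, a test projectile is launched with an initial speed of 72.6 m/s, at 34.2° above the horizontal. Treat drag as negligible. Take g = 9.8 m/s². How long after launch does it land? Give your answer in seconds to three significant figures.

8.47 s

Horizontal component vₓ = 72.60 cos 34.2° = 60.05 m/s; vertical v_y0 = 72.60 sin 34.2° = 40.81 m/s.
Vertical motion (up positive, ground at y = 0): 4.900 t² − (40.81) t − 5.81 = 0, so t = (40.81 + √(40.81² + 2·9.80·5.81)) / 9.80 = (40.81 + 42.18) / 9.80 = 8.468 s.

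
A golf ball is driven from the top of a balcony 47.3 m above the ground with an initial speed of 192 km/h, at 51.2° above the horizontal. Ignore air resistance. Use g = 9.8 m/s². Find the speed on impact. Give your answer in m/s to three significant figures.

Convert: 192 km/h = 192/3.6 = 53.33 m/s.
Resolve: vₓ = 53.33 cos 51.2° = 33.42 m/s and v_y0 = 53.33 sin 51.2° = 41.56 m/s.
The projectile lands when y = 47.3 + (41.56) t − ½·9.80·t² = 0. Positive root: t = (41.56 + √(41.56² + 2·9.80·47.3)) / 9.80 = (41.56 + 51.52) / 9.80 = 9.499 s.
Vertical velocity at impact: v_y = v_y0 − g t = 41.56 − 9.80 × 9.499 = −51.52 m/s.
Speed: |v| = √(vₓ² + v_y²) = √(33.42² + 51.52²) = 61.41 m/s.

61.4 m/s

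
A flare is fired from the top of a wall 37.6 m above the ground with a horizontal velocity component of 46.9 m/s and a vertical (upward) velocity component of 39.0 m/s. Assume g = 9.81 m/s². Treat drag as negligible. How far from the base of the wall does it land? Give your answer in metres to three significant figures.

414 m

The projectile lands when y = 37.6 + (39.00) t − ½·9.81·t² = 0. Positive root: t = (39.00 + √(39.00² + 2·9.81·37.6)) / 9.81 = (39.00 + 47.53) / 9.81 = 8.820 s.
Horizontal distance: R = vₓ t = 46.90 × 8.820 = 413.7 m.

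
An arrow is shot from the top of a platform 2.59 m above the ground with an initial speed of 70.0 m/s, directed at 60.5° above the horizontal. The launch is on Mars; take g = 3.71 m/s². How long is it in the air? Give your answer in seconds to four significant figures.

32.89 s

vₓ = 70.00 cos 60.5° = 34.47 m/s; v_y0 = 70.00 sin 60.5° = 60.92 m/s.
Vertical motion (up positive, ground at y = 0): 1.855 t² − (60.92) t − 2.59 = 0, so t = (60.92 + √(60.92² + 2·3.71·2.59)) / 3.71 = (60.92 + 61.08) / 3.71 = 32.89 s.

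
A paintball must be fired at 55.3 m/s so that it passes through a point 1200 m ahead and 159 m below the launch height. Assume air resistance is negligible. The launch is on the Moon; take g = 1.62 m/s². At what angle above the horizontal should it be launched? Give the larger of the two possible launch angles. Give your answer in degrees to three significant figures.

Trajectory: y = x tanθ − g x² (1 + tan²θ)/(2v₀²). With x = 1200, y = −159, v₀ = 55.3, g = 1.62:
381.4 tan²θ − 1200 tanθ + (222.4) = 0.
tanθ = [1200 ± √(1200² − 4 × 381.4 × (222.4))] / (2 × 381.4) = (1200 ± 1049) / 762.8, giving tanθ = 0.1978 or 2.948.
θ = 11.19° or 71.26°; the larger is 71.26°.

71.3°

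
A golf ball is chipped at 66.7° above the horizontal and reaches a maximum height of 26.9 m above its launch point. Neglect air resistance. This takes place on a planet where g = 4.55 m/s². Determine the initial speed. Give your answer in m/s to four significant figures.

17.04 m/s

At the peak v_y = 0, so v_y0 = √(2gH) = √(2 × 4.55 × 26.9) = 15.65 m/s.
v_y0 = v₀ sin θ ⇒ v₀ = 15.65 / sin 66.7° = 17.04 m/s.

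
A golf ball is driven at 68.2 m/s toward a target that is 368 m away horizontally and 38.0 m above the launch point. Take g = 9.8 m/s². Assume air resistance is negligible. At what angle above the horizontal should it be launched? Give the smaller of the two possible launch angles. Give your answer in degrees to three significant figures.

33.4°

Trajectory: y = x tanθ − g x² (1 + tan²θ)/(2v₀²). With x = 368, y = 38.0, v₀ = 68.2, g = 9.80:
142.7 tan²θ − 368 tanθ + (180.7) = 0.
tanθ = [368 ± √(368² − 4 × 142.7 × (180.7))] / (2 × 142.7) = (368 ± 179.8) / 285.3, giving tanθ = 0.6596 or 1.920.
θ = 33.41° or 62.49°; the smaller is 33.41°.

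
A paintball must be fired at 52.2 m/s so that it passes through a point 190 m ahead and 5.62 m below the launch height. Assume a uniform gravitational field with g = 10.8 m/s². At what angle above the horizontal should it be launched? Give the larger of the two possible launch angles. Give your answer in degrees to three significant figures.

66.0°

Trajectory: y = x tanθ − g x² (1 + tan²θ)/(2v₀²). With x = 190, y = −5.62, v₀ = 52.2, g = 10.8:
71.54 tan²θ − 190 tanθ + (65.92) = 0.
tanθ = [190 ± √(190² − 4 × 71.54 × (65.92))] / (2 × 71.54) = (190 ± 131.3) / 143.1, giving tanθ = 0.4104 or 2.245.
θ = 22.31° or 65.99°; the larger is 65.99°.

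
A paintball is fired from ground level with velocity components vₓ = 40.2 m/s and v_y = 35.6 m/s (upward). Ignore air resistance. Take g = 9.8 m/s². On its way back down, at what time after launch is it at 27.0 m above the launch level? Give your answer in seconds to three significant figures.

Height y(t) = 35.60 t − 4.900 t² = 27.0 gives 4.900 t² − 35.60 t + 27.0 = 0.
Quadratic formula: t = (35.60 ± √738.16) / 9.80 = (35.60 ± 27.17) / 9.80 → t = 0.8603 s or 6.405 s.
The descending-branch root is 6.405 s.

6.41 s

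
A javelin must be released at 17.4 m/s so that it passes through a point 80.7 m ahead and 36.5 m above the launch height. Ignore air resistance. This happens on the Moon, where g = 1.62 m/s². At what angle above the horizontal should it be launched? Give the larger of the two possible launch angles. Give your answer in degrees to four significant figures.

Trajectory: y = x tanθ − g x² (1 + tan²θ)/(2v₀²). With x = 80.7, y = 36.5, v₀ = 17.4, g = 1.62:
17.42 tan²θ − 80.7 tanθ + (53.92) = 0.
tanθ = [80.7 ± √(80.7² − 4 × 17.42 × (53.92))] / (2 × 17.42) = (80.7 ± 52.48) / 34.85, giving tanθ = 0.8098 or 3.822.
θ = 39.00° or 75.34°; the larger is 75.34°.

75.34°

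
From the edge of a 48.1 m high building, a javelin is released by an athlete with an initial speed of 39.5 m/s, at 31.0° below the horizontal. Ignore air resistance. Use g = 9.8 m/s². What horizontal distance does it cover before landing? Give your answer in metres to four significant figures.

56.97 m

Horizontal component vₓ = 39.50 cos 31.0° = 33.86 m/s; vertical v_y0 = −20.34 m/s (downward).
The projectile lands when y = 48.1 + (−20.34) t − ½·9.80·t² = 0. Positive root: t = (−20.34 + √(20.34² + 2·9.80·48.1)) / 9.80 = (−20.34 + 36.83) / 9.80 = 1.683 s.
Horizontal distance: R = vₓ t = 33.86 × 1.683 = 56.97 m.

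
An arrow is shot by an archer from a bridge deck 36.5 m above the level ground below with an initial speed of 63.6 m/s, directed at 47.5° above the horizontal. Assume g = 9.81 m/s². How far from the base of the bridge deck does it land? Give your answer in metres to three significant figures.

442 m

Components: vₓ = 63.60 cos 47.5° = 42.97 m/s, v_y0 = 63.60 sin 47.5° = 46.89 m/s.
With up positive and y = 0 at the ground: y(t) = 36.5 + (46.89) t − 4.905 t². Setting y = 0 and taking the positive root: t = [46.89 + √(46.89² + 2·9.81·36.5)] / 9.81 = (46.89 + 53.99) / 9.81 = 10.28 s.
Horizontal distance: R = vₓ t = 42.97 × 10.28 = 441.9 m.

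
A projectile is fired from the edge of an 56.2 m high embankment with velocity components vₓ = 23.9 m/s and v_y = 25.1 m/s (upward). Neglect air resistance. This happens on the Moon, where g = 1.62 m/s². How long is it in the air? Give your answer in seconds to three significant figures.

33.1 s

The projectile lands when y = 56.2 + (25.10) t − ½·1.62·t² = 0. Positive root: t = (25.10 + √(25.10² + 2·1.62·56.2)) / 1.62 = (25.10 + 28.50) / 1.62 = 33.08 s.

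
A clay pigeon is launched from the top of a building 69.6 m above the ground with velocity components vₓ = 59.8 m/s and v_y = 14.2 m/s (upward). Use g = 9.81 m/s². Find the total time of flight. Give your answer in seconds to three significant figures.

Vertical motion (up positive, ground at y = 0): 4.905 t² − (14.20) t − 69.6 = 0, so t = (14.20 + √(14.20² + 2·9.81·69.6)) / 9.81 = (14.20 + 39.59) / 9.81 = 5.483 s.

5.48 s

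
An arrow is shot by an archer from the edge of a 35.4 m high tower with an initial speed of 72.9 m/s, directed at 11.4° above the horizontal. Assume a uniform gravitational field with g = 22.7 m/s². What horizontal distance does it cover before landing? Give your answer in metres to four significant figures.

179.5 m

Resolve: vₓ = 72.90 cos 11.4° = 71.46 m/s and v_y0 = 72.90 sin 11.4° = 14.41 m/s.
With up positive and y = 0 at the ground: y(t) = 35.4 + (14.41) t − 11.35 t². Setting y = 0 and taking the positive root: t = [14.41 + √(14.41² + 2·22.7·35.4)] / 22.7 = (14.41 + 42.60) / 22.7 = 2.511 s.
Horizontal distance: R = vₓ t = 71.46 × 2.511 = 179.5 m.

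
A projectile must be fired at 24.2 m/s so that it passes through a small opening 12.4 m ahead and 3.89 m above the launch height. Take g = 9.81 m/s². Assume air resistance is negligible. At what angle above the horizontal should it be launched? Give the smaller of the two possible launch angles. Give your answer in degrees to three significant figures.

Trajectory: y = x tanθ − g x² (1 + tan²θ)/(2v₀²). With x = 12.4, y = 3.89, v₀ = 24.2, g = 9.81:
1.288 tan²θ − 12.4 tanθ + (5.178) = 0.
tanθ = [12.4 ± √(12.4² − 4 × 1.288 × (5.178))] / (2 × 1.288) = (12.4 ± 11.27) / 2.576, giving tanθ = 0.4374 or 9.191.
θ = 23.63° or 83.79°; the smaller is 23.63°.

23.6°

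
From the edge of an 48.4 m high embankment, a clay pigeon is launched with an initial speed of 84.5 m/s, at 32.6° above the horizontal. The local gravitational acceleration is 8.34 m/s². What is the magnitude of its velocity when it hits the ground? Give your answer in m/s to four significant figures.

89.15 m/s

vₓ = 84.50 cos 32.6° = 71.19 m/s; v_y0 = 84.50 sin 32.6° = 45.53 m/s.
Vertical motion (up positive, ground at y = 0): 4.170 t² − (45.53) t − 48.4 = 0, so t = (45.53 + √(45.53² + 2·8.34·48.4)) / 8.34 = (45.53 + 53.67) / 8.34 = 11.89 s.
Vertical velocity at impact: v_y = v_y0 − g t = 45.53 − 8.34 × 11.89 = −53.67 m/s.
Speed: |v| = √(vₓ² + v_y²) = √(71.19² + 53.67²) = 89.15 m/s.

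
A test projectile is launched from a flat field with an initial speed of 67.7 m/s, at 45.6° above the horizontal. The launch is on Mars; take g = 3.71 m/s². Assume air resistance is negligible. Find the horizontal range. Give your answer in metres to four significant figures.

Components: vₓ = 67.70 cos 45.6° = 47.37 m/s, v_y0 = 67.70 sin 45.6° = 48.37 m/s.
Time aloft: T = 2 v_y0 / g = 2 × 48.37 / 3.71 = 26.08 s.
Horizontal distance R = vₓ T = 47.37 × 26.08 = 1235 m.

1235 m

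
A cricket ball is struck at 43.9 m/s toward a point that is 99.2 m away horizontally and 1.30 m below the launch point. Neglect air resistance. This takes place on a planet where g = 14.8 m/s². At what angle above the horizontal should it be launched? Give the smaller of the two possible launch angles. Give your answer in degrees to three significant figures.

Trajectory: y = x tanθ − g x² (1 + tan²θ)/(2v₀²). With x = 99.2, y = −1.30, v₀ = 43.9, g = 14.8:
37.79 tan²θ − 99.2 tanθ + (36.49) = 0.
tanθ = [99.2 ± √(99.2² − 4 × 37.79 × (36.49))] / (2 × 37.79) = (99.2 ± 65.77) / 75.57, giving tanθ = 0.4423 or 2.183.
θ = 23.86° or 65.39°; the smaller is 23.86°.

23.9°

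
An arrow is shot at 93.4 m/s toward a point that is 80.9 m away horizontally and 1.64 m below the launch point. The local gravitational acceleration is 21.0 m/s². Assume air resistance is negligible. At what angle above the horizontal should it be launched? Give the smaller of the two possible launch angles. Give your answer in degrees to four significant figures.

Trajectory: y = x tanθ − g x² (1 + tan²θ)/(2v₀²). With x = 80.9, y = −1.64, v₀ = 93.4, g = 21.0:
7.878 tan²θ − 80.9 tanθ + (6.238) = 0.
tanθ = [80.9 ± √(80.9² − 4 × 7.878 × (6.238))] / (2 × 7.878) = (80.9 ± 79.68) / 15.76, giving tanθ = 0.07769 or 10.19.
θ = 4.442° or 84.40°; the smaller is 4.442°.

4.442°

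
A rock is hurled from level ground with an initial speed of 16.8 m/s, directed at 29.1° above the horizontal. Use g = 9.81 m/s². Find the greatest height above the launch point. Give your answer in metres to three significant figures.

Components: vₓ = 16.80 cos 29.1° = 14.68 m/s, v_y0 = 16.80 sin 29.1° = 8.170 m/s.
Maximum height: H = v_y0² / (2g) = 8.170² / (2 × 9.81) = 3.402 m.

3.40 m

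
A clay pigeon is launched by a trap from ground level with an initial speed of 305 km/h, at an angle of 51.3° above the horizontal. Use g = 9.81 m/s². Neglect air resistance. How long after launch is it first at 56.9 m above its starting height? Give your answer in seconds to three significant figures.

Convert: 305 km/h = 305/3.6 = 84.72 m/s.
Horizontal component vₓ = 84.72 cos 51.3° = 52.97 m/s; vertical v_y0 = 84.72 sin 51.3° = 66.12 m/s.
Set y = v_y0 t − ½ g t² = 56.9: 4.905 t² − 66.12 t + 56.9 = 0.
t = [66.12 ± √(66.12² − 2·9.81·56.9)] / 9.81 = (66.12 ± 57.06) / 9.81, so t = 0.9239 s or t = 12.56 s.
The first (ascending) time is 0.9239 s.

0.924 s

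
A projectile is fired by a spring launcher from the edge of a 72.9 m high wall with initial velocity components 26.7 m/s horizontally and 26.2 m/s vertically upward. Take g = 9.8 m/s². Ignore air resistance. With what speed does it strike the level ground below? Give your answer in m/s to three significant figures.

The projectile lands when y = 72.9 + (26.20) t − ½·9.80·t² = 0. Positive root: t = (26.20 + √(26.20² + 2·9.80·72.9)) / 9.80 = (26.20 + 45.99) / 9.80 = 7.367 s.
Vertical velocity at impact: v_y = v_y0 − g t = 26.20 − 9.80 × 7.367 = −45.99 m/s.
Speed: |v| = √(vₓ² + v_y²) = √(26.70² + 45.99²) = 53.18 m/s.

53.2 m/s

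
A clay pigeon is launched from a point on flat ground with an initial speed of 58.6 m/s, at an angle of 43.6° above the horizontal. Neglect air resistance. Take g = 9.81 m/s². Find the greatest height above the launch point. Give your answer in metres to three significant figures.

vₓ = 58.60 cos 43.6° = 42.44 m/s; v_y0 = 58.60 sin 43.6° = 40.41 m/s.
Peak height H = v_y0² / (2g) = 1633.1 / 19.62 = 83.24 m.

83.2 m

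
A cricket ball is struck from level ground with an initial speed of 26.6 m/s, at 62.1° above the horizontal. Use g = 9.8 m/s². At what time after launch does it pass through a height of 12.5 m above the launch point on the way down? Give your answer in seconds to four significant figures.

Components: vₓ = 26.60 cos 62.1° = 12.45 m/s, v_y0 = 26.60 sin 62.1° = 23.51 m/s.
Height y(t) = 23.51 t − 4.900 t² = 12.5 gives 4.900 t² − 23.51 t + 12.5 = 0.
Quadratic formula: t = (23.51 ± √307.63) / 9.80 = (23.51 ± 17.54) / 9.80 → t = 0.6090 s or 4.189 s.
The descending-branch root is 4.189 s.

4.189 s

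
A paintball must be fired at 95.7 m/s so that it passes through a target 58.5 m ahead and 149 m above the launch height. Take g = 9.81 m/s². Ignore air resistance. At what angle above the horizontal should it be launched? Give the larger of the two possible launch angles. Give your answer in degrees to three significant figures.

Trajectory: y = x tanθ − g x² (1 + tan²θ)/(2v₀²). With x = 58.5, y = 149, v₀ = 95.7, g = 9.81:
1.833 tan²θ − 58.5 tanθ + (150.8) = 0.
tanθ = [58.5 ± √(58.5² − 4 × 1.833 × (150.8))] / (2 × 1.833) = (58.5 ± 48.13) / 3.666, giving tanθ = 2.829 or 29.09.
θ = 70.53° or 88.03°; the larger is 88.03°.

88.0°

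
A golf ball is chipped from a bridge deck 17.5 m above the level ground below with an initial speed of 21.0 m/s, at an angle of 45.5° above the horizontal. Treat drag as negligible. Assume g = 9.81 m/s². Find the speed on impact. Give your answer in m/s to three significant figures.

Horizontal component vₓ = 21.00 cos 45.5° = 14.72 m/s; vertical v_y0 = 21.00 sin 45.5° = 14.98 m/s.
Vertical motion (up positive, ground at y = 0): 4.905 t² − (14.98) t − 17.5 = 0, so t = (14.98 + √(14.98² + 2·9.81·17.5)) / 9.81 = (14.98 + 23.83) / 9.81 = 3.956 s.
Vertical velocity at impact: v_y = v_y0 − g t = 14.98 − 9.81 × 3.956 = −23.83 m/s.
Speed: |v| = √(vₓ² + v_y²) = √(14.72² + 23.83²) = 28.01 m/s.

28.0 m/s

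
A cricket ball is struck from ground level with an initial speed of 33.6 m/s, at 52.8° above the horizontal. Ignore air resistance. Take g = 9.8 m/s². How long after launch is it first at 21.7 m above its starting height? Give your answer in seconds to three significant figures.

0.990 s

vₓ = 33.60 cos 52.8° = 20.31 m/s; v_y0 = 33.60 sin 52.8° = 26.76 m/s.
Height y(t) = 26.76 t − 4.900 t² = 21.7 gives 4.900 t² − 26.76 t + 21.7 = 0.
Quadratic formula: t = (26.76 ± √290.96) / 9.80 = (26.76 ± 17.06) / 9.80 → t = 0.9904 s or 4.472 s.
The first (ascending) time is 0.9904 s.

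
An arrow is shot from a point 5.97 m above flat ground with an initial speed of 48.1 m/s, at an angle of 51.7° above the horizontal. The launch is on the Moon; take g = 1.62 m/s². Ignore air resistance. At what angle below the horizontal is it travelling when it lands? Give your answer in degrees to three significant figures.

51.9°

Horizontal component vₓ = 48.10 cos 51.7° = 29.81 m/s; vertical v_y0 = 48.10 sin 51.7° = 37.75 m/s.
Vertical motion (up positive, ground at y = 0): 0.8100 t² − (37.75) t − 5.97 = 0, so t = (37.75 + √(37.75² + 2·1.62·5.97)) / 1.62 = (37.75 + 38.00) / 1.62 = 46.76 s.
At impact: v_y = v_y0 − g t = −38.00 m/s; vₓ = 29.81 m/s.
Angle below horizontal: arctan(|v_y|/vₓ) = arctan(38.00/29.81) = 51.89°.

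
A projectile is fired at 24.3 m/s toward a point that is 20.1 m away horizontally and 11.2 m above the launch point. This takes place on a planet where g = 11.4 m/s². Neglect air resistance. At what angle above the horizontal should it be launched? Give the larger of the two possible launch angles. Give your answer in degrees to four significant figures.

Trajectory: y = x tanθ − g x² (1 + tan²θ)/(2v₀²). With x = 20.1, y = 11.2, v₀ = 24.3, g = 11.4:
3.900 tan²θ − 20.1 tanθ + (15.10) = 0.
tanθ = [20.1 ± √(20.1² − 4 × 3.900 × (15.10))] / (2 × 3.900) = (20.1 ± 12.98) / 7.800, giving tanθ = 0.9130 or 4.241.
θ = 42.39° or 76.73°; the larger is 76.73°.

76.73°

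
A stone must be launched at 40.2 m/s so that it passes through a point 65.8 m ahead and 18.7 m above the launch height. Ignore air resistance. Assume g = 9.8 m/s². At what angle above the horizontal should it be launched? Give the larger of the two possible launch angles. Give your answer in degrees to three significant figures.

77.4°

Trajectory: y = x tanθ − g x² (1 + tan²θ)/(2v₀²). With x = 65.8, y = 18.7, v₀ = 40.2, g = 9.80:
13.13 tan²θ − 65.8 tanθ + (31.83) = 0.
tanθ = [65.8 ± √(65.8² − 4 × 13.13 × (31.83))] / (2 × 13.13) = (65.8 ± 51.56) / 26.26, giving tanθ = 0.5424 or 4.470.
θ = 28.48° or 77.39°; the larger is 77.39°.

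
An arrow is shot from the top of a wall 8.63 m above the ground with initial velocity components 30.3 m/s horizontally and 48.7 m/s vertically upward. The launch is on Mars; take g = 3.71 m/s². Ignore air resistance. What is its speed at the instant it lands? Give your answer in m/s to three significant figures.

The projectile lands when y = 8.63 + (48.70) t − ½·3.71·t² = 0. Positive root: t = (48.70 + √(48.70² + 2·3.71·8.63)) / 3.71 = (48.70 + 49.35) / 3.71 = 26.43 s.
Vertical velocity at impact: v_y = v_y0 − g t = 48.70 − 3.71 × 26.43 = −49.35 m/s.
Speed: |v| = √(vₓ² + v_y²) = √(30.30² + 49.35²) = 57.91 m/s.

57.9 m/s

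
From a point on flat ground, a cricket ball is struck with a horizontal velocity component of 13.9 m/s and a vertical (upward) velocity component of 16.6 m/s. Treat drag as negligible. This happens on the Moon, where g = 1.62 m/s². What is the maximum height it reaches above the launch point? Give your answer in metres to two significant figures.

Maximum height: H = v_y0² / (2g) = 16.60² / (2 × 1.62) = 85.05 m.

85 m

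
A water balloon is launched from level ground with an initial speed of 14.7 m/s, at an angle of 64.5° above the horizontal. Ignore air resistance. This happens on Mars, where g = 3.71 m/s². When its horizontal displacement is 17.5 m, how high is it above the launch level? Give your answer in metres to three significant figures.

22.5 m

Horizontal component vₓ = 14.70 cos 64.5° = 6.329 m/s; vertical v_y0 = 14.70 sin 64.5° = 13.27 m/s.
At x = 17.5 m, t = x/vₓ = 17.5/6.329 = 2.765 s.
Height: y = v_y0 t − ½ g t² = 13.27 × 2.765 − 1.855 × 2.765² = 36.69 − 14.18 = 22.50 m.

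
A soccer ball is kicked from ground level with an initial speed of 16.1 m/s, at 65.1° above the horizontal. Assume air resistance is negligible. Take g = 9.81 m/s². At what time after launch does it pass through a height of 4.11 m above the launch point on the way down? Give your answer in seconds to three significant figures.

Resolve: vₓ = 16.10 cos 65.1° = 6.779 m/s and v_y0 = 16.10 sin 65.1° = 14.60 m/s.
Require v_y0 t − ½ g t² = 4.11, i.e. 4.905 t² − 14.60 t + 4.11 = 0.
Quadratic formula: t = (14.60 ± √132.62) / 9.81 = (14.60 ± 11.52) / 9.81 → t = 0.3147 s or 2.663 s.
The descending-branch root is 2.663 s.

2.66 s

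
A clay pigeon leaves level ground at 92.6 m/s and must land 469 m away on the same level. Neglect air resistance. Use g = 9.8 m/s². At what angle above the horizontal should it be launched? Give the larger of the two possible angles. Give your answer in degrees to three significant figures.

73.8°

From R = (v₀²/g) sin 2θ: sin 2θ = 9.80 × 469 / 8574.8 = 0.5360.
2θ = 32.41° or 180° − 32.41° = 147.6°, so θ = 16.21° or 73.79°.
The larger angle is 73.79°.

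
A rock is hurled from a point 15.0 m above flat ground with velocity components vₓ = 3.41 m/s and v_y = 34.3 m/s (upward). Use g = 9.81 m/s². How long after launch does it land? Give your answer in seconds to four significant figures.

7.406 s

With up positive and y = 0 at the ground: y(t) = 15.0 + (34.30) t − 4.905 t². Setting y = 0 and taking the positive root: t = [34.30 + √(34.30² + 2·9.81·15.0)] / 9.81 = (34.30 + 38.35) / 9.81 = 7.406 s.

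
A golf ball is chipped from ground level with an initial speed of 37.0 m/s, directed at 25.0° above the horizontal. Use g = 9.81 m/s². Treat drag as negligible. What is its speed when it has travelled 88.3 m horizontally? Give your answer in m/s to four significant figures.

35.05 m/s

Resolve: vₓ = 37.00 cos 25.0° = 33.53 m/s and v_y0 = 37.00 sin 25.0° = 15.64 m/s.
At x = 88.3 m, t = x/vₓ = 88.3/33.53 = 2.633 s.
Vertical velocity there: v_y = v_y0 − g t = 15.64 − 9.81 × 2.633 = −10.19 m/s.
Speed: √(vₓ² + v_y²) = √(33.53² + 10.19²) = 35.05 m/s.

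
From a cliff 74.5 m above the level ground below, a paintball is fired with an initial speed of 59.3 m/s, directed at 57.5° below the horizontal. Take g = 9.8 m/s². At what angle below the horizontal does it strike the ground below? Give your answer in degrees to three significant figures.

vₓ = 59.30 cos 57.5° = 31.86 m/s; v_y0 = −50.01 m/s (downward).
Vertical motion (up positive, ground at y = 0): 4.900 t² − (−50.01) t − 74.5 = 0, so t = (−50.01 + √(50.01² + 2·9.80·74.5)) / 9.80 = (−50.01 + 62.94) / 9.80 = 1.319 s.
At impact: v_y = v_y0 − g t = −62.94 m/s; vₓ = 31.86 m/s.
Angle below horizontal: arctan(|v_y|/vₓ) = arctan(62.94/31.86) = 63.15°.

63.2°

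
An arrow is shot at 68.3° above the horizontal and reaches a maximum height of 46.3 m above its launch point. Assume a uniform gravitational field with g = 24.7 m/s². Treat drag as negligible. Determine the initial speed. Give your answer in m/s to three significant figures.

51.5 m/s

At the peak v_y = 0, so v_y0 = √(2gH) = √(2 × 24.7 × 46.3) = 47.82 m/s.
v_y0 = v₀ sin θ ⇒ v₀ = 47.82 / sin 68.3° = 51.47 m/s.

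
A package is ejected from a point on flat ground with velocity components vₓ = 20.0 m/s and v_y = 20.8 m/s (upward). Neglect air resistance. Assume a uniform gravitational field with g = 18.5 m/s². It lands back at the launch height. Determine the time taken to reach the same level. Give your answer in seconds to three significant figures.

Time of flight on level ground: T = 2 v_y0 / g = 2 × 20.80 / 18.5 = 2.249 s.

2.25 s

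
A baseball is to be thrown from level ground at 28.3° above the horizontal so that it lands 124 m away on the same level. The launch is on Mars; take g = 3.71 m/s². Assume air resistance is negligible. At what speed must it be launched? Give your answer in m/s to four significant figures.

23.47 m/s

From R = (v₀² / g) sin 2θ: v₀ = √(gR / sin 2θ).
v₀ = √(3.71 × 124 / sin 56.60°) = √(460.0 / 0.8348) = √551.05 = 23.47 m/s.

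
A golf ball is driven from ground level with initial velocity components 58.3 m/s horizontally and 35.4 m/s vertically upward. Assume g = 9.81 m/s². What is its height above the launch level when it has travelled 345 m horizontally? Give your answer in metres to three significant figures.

x = vₓ t ⇒ t = 345/58.30 = 5.918 s.
Height: y = v_y0 t − ½ g t² = 35.40 × 5.918 − 4.905 × 5.918² = 209.5 − 171.8 = 37.72 m.

37.7 m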